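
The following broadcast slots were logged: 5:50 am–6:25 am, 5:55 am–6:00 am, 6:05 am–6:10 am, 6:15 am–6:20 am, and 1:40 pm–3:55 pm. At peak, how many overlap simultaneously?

Walk the sorted start/end points keeping a running depth.
The depth first hits 2 at 5:55 am.

2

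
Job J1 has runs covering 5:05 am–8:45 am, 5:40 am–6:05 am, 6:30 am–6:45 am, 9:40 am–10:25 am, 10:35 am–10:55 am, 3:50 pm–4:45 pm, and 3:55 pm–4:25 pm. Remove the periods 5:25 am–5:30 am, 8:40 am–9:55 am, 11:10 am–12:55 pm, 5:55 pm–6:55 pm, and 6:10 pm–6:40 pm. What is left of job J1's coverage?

A, merged: 5:05 am–8:45 am, 9:40 am–10:25 am, 10:35 am–10:55 am, 3:50 pm–4:45 pm.
B, merged: 5:25 am–5:30 am, 8:40 am–9:55 am, 11:10 am–12:55 pm, 5:55 pm–6:55 pm.
5:05 am–8:45 am \ B = 5:05 am–5:25 am, 5:30 am–8:40 am.
9:40 am–10:25 am \ B = 9:55 am–10:25 am.
10:35 am–10:55 am: nothing removed.
3:50 pm–4:45 pm: nothing removed.

5:05 am–5:25 am, 5:30 am–8:40 am, 9:55 am–10:25 am, 10:35 am–10:55 am, 3:50 pm–4:45 pm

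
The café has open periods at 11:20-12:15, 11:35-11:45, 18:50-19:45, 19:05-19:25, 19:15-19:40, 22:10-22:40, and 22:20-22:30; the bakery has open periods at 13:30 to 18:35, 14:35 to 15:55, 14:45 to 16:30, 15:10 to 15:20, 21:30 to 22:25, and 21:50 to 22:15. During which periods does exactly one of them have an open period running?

First set merges to 11:20–12:15, 18:50–19:45, 22:10–22:40.
Second set merges to 13:30–18:35, 21:30–22:25.
Only in the first: 11:20–12:15, 18:50–19:45, 22:25–22:40.
Only in the second: 13:30–18:35, 21:30–22:10.
Together these are the periods covered by exactly one.

11:20–12:15, 13:30–18:35, 18:50–19:45, 21:30–22:10, 22:25–22:40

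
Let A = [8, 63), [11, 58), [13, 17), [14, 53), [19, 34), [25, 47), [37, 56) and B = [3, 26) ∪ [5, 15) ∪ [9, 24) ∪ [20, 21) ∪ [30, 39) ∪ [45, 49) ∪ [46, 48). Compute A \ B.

[26, 30) ∪ [39, 45) ∪ [49, 63)

First set merges to [8, 63).
Second set merges to [3, 26), [30, 39), [45, 49).
[8, 63) \ B = [26, 30), [39, 45), [49, 63).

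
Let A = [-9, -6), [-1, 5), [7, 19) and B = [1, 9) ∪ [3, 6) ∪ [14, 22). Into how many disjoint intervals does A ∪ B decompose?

Merge the second list: [1, 9), [14, 22).
A ∪ B = [-9, -6), [-1, 22).
That is 2 disjoint pieces.

2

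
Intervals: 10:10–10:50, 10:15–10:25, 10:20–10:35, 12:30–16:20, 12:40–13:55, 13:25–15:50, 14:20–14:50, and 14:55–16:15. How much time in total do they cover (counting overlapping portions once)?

4 h 30 min

Merged: 10:10-10:50, 12:30-16:20.
Lengths: 40 min + 3 h 50 min = 4 h 30 min.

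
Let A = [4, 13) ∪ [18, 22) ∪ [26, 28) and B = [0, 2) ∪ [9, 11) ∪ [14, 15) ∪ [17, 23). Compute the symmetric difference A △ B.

A \ B = [4, 9), [11, 13), [26, 28).
B \ A = [0, 2), [14, 15), [17, 18), [22, 23).
Union of the two gives the symmetric difference.

[0, 2) ∪ [4, 9) ∪ [11, 13) ∪ [14, 15) ∪ [17, 18) ∪ [22, 23) ∪ [26, 28)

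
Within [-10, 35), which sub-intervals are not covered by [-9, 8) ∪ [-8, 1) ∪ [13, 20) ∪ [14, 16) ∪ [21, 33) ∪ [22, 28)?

[-10, -9) ∪ [8, 13) ∪ [20, 21) ∪ [33, 35)

After merging, the occupied span is [-9, 8), [13, 20), [21, 33).
Gaps within [-10, 35): [-10, -9), [8, 13), [20, 21), [33, 35).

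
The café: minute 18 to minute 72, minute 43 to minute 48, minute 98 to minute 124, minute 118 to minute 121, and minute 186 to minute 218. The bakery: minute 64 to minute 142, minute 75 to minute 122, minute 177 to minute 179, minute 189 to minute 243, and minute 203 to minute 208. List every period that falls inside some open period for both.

A, merged: minute 18 to minute 72, minute 98 to minute 124, minute 186 to minute 218.
B, merged: minute 64 to minute 142, minute 177 to minute 179, minute 189 to minute 243.
minute 18 to minute 72 overlaps B on minute 64 to minute 72.
minute 98 to minute 124 overlaps B on minute 98 to minute 124.
minute 186 to minute 218 overlaps B on minute 189 to minute 218.

minute 64 to minute 72, minute 98 to minute 124, minute 189 to minute 218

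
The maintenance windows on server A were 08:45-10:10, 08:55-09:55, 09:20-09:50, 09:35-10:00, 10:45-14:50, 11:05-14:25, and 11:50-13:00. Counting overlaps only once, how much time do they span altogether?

Merged: 08:45–10:10, 10:45–14:50.
Lengths: 1 h 25 min + 4 h 5 min = 5 h 30 min.

5 h 30 min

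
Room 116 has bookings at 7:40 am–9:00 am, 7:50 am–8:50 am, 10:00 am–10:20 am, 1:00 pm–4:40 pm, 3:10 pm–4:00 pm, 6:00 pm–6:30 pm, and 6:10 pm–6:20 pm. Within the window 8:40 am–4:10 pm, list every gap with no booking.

Covered (merged): 7:40 am-9:00 am, 10:00 am-10:20 am, 1:00 pm-4:40 pm, 6:00 pm-6:30 pm.
Gaps within 8:40 am-4:10 pm: 9:00 am-10:00 am, 10:20 am-1:00 pm.

9:00 am-10:00 am, 10:20 am-1:00 pm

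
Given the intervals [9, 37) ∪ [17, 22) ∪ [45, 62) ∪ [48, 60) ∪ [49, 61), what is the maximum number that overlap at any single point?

At 49, 3 of the intervals are simultaneously active.
No point has more.

3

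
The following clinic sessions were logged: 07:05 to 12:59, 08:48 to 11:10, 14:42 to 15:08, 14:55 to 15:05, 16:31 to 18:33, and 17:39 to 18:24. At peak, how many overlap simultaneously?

Sweep endpoints in order; track running count of active intervals.
Peak of 2 reached at 08:48.

2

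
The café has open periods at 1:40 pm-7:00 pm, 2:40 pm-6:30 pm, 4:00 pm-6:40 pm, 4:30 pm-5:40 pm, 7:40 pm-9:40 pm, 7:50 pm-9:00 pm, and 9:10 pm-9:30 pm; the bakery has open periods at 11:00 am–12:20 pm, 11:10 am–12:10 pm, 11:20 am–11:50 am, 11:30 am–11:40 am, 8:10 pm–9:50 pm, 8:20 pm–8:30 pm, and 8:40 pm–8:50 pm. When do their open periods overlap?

First set merges to 1:40 pm–7:00 pm, 7:40 pm–9:40 pm.
Second set merges to 11:00 am–12:20 pm, 8:10 pm–9:50 pm.
1:40 pm–7:00 pm: no overlap with the second set.
7:40 pm–9:40 pm meets the second set on 8:10 pm–9:40 pm.

8:10 pm–9:40 pm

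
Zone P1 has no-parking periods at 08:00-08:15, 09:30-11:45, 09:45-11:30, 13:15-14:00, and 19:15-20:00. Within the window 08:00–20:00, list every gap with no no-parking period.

08:15-09:30, 11:45-13:15, 14:00-19:15

The merged coverage is 08:00-08:15, 09:30-11:45, 13:15-14:00, 19:15-20:00.
Gaps within 08:00-20:00: 08:15-09:30, 11:45-13:15, 14:00-19:15.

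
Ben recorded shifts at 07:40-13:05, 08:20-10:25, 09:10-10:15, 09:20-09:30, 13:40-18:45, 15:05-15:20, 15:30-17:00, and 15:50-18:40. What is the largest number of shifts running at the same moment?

4

At 09:20, 4 of the intervals are simultaneously active.
No point has more.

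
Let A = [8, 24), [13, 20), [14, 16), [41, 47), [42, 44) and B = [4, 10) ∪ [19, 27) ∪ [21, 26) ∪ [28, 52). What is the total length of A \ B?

A, merged: [8, 24), [41, 47).
B, merged: [4, 10), [19, 27), [28, 52).
A \ B = [10, 19).
Total: 9.

9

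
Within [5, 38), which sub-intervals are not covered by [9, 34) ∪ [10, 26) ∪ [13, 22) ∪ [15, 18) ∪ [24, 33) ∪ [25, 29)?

The merged coverage is [9, 34).
Uncovered inside [5, 38): [5, 9), [34, 38).

[5, 9) ∪ [34, 38)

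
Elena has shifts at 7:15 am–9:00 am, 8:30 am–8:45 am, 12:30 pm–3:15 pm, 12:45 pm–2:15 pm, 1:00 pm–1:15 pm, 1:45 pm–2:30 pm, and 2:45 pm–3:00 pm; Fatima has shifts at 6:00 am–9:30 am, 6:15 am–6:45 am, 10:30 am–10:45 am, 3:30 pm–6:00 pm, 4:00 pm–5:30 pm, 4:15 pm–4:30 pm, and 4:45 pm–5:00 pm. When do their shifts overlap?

7:15 am-9:00 am

First set merges to 7:15 am-9:00 am, 12:30 pm-3:15 pm.
Second set merges to 6:00 am-9:30 am, 10:30 am-10:45 am, 3:30 pm-6:00 pm.
7:15 am-9:00 am ∩ B → 7:15 am-9:00 am.
12:30 pm-3:15 pm meets no B interval.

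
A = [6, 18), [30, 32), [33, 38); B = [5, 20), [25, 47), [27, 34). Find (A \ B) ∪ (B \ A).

Second set merges to [5, 20), [25, 47).
A but not B: none.
B but not A: [5, 6), [18, 20), [25, 30), [32, 33), [38, 47).
Combining gives A △ B.

[5, 6) ∪ [18, 20) ∪ [25, 30) ∪ [32, 33) ∪ [38, 47)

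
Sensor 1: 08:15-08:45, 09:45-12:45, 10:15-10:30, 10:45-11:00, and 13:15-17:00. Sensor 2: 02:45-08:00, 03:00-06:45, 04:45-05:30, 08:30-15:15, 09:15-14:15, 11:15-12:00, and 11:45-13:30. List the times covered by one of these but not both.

Merge the first list: 08:15–08:45, 09:45–12:45, 13:15–17:00.
Merge the second list: 02:45–08:00, 08:30–15:15.
A but not B: 08:15–08:30, 15:15–17:00.
B but not A: 02:45–08:00, 08:45–09:45, 12:45–13:15.
Combining gives A △ B.

02:45–08:00, 08:15–08:30, 08:45–09:45, 12:45–13:15, 15:15–17:00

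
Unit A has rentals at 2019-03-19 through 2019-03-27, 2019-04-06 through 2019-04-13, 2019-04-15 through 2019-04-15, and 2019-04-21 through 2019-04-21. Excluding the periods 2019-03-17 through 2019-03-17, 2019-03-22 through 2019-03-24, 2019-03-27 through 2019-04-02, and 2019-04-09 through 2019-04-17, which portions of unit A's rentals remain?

2019-03-19 through 2019-03-27 minus B → 2019-03-19 through 2019-03-21, 2019-03-25 through 2019-03-26.
2019-04-06 through 2019-04-13 minus B → 2019-04-06 through 2019-04-08.
2019-04-15 through 2019-04-15: fully covered by B → removed.
2019-04-21 through 2019-04-21: no B overlap → unchanged.

2019-03-19 through 2019-03-21, 2019-03-25 through 2019-03-26, 2019-04-06 through 2019-04-08, 2019-04-21 through 2019-04-21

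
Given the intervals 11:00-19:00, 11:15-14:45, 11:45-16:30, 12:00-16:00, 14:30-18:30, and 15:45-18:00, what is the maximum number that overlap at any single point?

5

Sweep endpoints in order; track running count of active intervals.
Peak of 5 reached at 14:30.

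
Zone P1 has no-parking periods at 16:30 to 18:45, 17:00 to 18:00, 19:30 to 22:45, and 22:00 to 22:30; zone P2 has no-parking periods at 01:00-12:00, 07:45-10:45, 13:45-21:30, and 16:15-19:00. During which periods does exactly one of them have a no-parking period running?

First set merges to 16:30–18:45, 19:30–22:45.
Second set merges to 01:00–12:00, 13:45–21:30.
A but not B: 21:30–22:45.
B but not A: 01:00–12:00, 13:45–16:30, 18:45–19:30.
Combining gives A △ B.

01:00–12:00, 13:45–16:30, 18:45–19:30, 21:30–22:45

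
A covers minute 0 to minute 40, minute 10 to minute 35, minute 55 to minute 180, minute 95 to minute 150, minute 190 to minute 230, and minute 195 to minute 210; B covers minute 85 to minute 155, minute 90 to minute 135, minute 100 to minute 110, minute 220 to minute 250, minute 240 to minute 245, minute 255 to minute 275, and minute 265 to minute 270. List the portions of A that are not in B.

First set merges to minute 0 to minute 40, minute 55 to minute 180, minute 190 to minute 230.
Second set merges to minute 85 to minute 155, minute 220 to minute 250, minute 255 to minute 275.
minute 0 to minute 40: nothing removed.
minute 55 to minute 180 \ B = minute 55 to minute 85, minute 155 to minute 180.
minute 190 to minute 230 \ B = minute 190 to minute 220.

minute 0 to minute 40, minute 55 to minute 85, minute 155 to minute 180, minute 190 to minute 220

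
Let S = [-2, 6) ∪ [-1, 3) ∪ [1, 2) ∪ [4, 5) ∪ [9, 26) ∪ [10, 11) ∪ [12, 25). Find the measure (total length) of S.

25

Merged: [-2, 6), [9, 26).
Lengths: 8 + 17 = 25.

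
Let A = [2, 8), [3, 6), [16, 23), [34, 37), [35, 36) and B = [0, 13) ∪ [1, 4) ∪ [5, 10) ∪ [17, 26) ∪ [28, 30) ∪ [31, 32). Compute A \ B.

[16, 17) ∪ [34, 37)

First set merges to [2, 8), [16, 23), [34, 37).
Second set merges to [0, 13), [17, 26), [28, 30), [31, 32).
[2, 8): entirely removed.
[16, 23) \ B = [16, 17).
[34, 37): nothing removed.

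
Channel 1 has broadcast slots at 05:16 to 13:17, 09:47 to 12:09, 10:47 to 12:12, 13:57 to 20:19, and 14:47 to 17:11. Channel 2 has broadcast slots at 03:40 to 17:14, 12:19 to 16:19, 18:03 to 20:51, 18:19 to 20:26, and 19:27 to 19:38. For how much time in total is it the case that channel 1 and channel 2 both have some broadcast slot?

Merge the first list: 05:16-13:17, 13:57-20:19.
Merge the second list: 03:40-17:14, 18:03-20:51.
A ∩ B = 05:16-13:17, 13:57-17:14, 18:03-20:19.
Total: 8 h 1 min + 3 h 17 min + 2 h 16 min = 13 h 34 min.

13 h 34 min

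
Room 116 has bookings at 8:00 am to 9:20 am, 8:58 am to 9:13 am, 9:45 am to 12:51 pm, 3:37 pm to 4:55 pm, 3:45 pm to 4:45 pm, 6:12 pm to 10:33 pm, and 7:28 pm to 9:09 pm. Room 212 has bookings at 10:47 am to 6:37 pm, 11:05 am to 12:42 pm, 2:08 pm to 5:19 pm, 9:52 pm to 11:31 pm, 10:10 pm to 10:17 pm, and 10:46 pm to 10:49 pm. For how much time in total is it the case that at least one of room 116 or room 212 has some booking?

15 h 6 min

First set merges to 8:00 am-9:20 am, 9:45 am-12:51 pm, 3:37 pm-4:55 pm, 6:12 pm-10:33 pm.
Second set merges to 10:47 am-6:37 pm, 9:52 pm-11:31 pm.
A ∪ B = 8:00 am-9:20 am, 9:45 am-11:31 pm.
Total: 1 h 20 min + 13 h 46 min = 15 h 6 min.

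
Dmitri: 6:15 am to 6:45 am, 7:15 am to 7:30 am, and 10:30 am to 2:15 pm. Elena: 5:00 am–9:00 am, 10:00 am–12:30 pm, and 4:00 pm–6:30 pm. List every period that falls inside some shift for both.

6:15 am–6:45 am, 7:15 am–7:30 am, 10:30 am–12:30 pm

6:15 am–6:45 am overlaps B on 6:15 am–6:45 am.
7:15 am–7:30 am overlaps B on 7:15 am–7:30 am.
10:30 am–2:15 pm overlaps B on 10:30 am–12:30 pm.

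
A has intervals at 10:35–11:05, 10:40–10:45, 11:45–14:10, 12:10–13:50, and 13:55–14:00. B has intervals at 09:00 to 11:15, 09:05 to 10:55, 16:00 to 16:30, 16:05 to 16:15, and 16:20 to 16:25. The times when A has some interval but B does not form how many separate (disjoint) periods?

First set merges to 10:35-11:05, 11:45-14:10.
Second set merges to 09:00-11:15, 16:00-16:30.
A \ B = 11:45-14:10.
That is 1 disjoint piece.

1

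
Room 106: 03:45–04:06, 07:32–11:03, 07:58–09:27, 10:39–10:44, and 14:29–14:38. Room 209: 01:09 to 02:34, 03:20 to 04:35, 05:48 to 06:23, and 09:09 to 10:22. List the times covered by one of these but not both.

01:09–02:34, 03:20–03:45, 04:06–04:35, 05:48–06:23, 07:32–09:09, 10:22–11:03, 14:29–14:38

A, merged: 03:45–04:06, 07:32–11:03, 14:29–14:38.
A \ B = 07:32–09:09, 10:22–11:03, 14:29–14:38.
B \ A = 01:09–02:34, 03:20–03:45, 04:06–04:35, 05:48–06:23.
Union of the two gives the symmetric difference.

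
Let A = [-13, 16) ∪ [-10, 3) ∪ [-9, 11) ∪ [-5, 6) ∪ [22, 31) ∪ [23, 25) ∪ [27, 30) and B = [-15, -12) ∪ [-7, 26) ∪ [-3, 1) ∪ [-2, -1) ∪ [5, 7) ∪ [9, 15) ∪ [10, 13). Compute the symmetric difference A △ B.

[-15, -13) ∪ [-12, -7) ∪ [16, 22) ∪ [26, 31)

Merge the first list: [-13, 16), [22, 31).
Merge the second list: [-15, -12), [-7, 26).
A but not B: [-12, -7), [26, 31).
B but not A: [-15, -13), [16, 22).
Combining gives A △ B.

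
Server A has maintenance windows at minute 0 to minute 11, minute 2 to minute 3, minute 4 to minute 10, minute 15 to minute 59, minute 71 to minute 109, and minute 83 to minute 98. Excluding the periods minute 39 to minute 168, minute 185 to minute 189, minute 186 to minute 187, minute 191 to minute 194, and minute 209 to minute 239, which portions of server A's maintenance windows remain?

minute 0 to minute 11, minute 15 to minute 39

First set merges to minute 0 to minute 11, minute 15 to minute 59, minute 71 to minute 109.
Second set merges to minute 39 to minute 168, minute 185 to minute 189, minute 191 to minute 194, minute 209 to minute 239.
minute 0 to minute 11: nothing removed.
minute 15 to minute 59 \ B = minute 15 to minute 39.
minute 71 to minute 109: entirely removed.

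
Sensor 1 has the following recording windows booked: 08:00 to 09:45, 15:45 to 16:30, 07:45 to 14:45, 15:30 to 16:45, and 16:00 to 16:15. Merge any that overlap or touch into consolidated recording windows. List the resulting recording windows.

07:45-14:45, 15:30-16:45

Sort by start: 07:45-14:45, 08:00-09:45, 15:30-16:45, 15:45-16:30, 16:00-16:15.
08:00-09:45 overlaps/touches 07:45-14:45 → extend to 07:45-14:45.
15:30-16:45 is disjoint → start new block.
15:45-16:30 overlaps/touches 15:30-16:45 → extend to 15:30-16:45.
16:00-16:15 overlaps/touches 15:30-16:45 → extend to 15:30-16:45.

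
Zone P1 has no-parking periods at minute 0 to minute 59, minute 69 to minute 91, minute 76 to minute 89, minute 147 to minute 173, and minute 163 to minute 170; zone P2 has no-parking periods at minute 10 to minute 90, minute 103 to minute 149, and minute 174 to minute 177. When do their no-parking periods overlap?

minute 10 to minute 59, minute 69 to minute 90, minute 147 to minute 149

Merge the first list: minute 0 to minute 59, minute 69 to minute 91, minute 147 to minute 173.
minute 0 to minute 59 overlaps B on minute 10 to minute 59.
minute 69 to minute 91 overlaps B on minute 69 to minute 90.
minute 147 to minute 173 overlaps B on minute 147 to minute 149.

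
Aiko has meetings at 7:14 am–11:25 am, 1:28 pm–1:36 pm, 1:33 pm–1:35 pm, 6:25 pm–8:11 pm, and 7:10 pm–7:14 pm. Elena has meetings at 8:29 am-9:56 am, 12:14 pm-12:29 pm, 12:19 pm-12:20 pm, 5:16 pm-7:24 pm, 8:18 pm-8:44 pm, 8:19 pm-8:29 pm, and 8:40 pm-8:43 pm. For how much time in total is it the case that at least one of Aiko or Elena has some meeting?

First set merges to 7:14 am–11:25 am, 1:28 pm–1:36 pm, 6:25 pm–8:11 pm.
Second set merges to 8:29 am–9:56 am, 12:14 pm–12:29 pm, 5:16 pm–7:24 pm, 8:18 pm–8:44 pm.
A ∪ B = 7:14 am–11:25 am, 12:14 pm–12:29 pm, 1:28 pm–1:36 pm, 5:16 pm–8:11 pm, 8:18 pm–8:44 pm.
Total: 4 h 11 min + 15 min + 8 min + 2 h 55 min + 26 min = 7 h 55 min.

7 h 55 min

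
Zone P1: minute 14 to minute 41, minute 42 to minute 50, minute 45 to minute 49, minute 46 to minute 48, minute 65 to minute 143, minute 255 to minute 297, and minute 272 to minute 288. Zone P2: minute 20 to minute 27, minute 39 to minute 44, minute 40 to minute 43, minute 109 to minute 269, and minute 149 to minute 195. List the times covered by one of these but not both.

A, merged: minute 14 to minute 41, minute 42 to minute 50, minute 65 to minute 143, minute 255 to minute 297.
B, merged: minute 20 to minute 27, minute 39 to minute 44, minute 109 to minute 269.
A but not B: minute 14 to minute 20, minute 27 to minute 39, minute 44 to minute 50, minute 65 to minute 109, minute 269 to minute 297.
B but not A: minute 41 to minute 42, minute 143 to minute 255.
Combining gives A △ B.

minute 14 to minute 20, minute 27 to minute 39, minute 41 to minute 42, minute 44 to minute 50, minute 65 to minute 109, minute 143 to minute 255, minute 269 to minute 297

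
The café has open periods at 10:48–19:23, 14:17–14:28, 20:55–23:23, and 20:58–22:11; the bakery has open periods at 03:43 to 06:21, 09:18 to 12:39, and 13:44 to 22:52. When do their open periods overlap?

10:48–12:39, 13:44–19:23, 20:55–22:52

A, merged: 10:48–19:23, 20:55–23:23.
10:48–19:23 ∩ B → 10:48–12:39, 13:44–19:23.
20:55–23:23 ∩ B → 20:55–22:52.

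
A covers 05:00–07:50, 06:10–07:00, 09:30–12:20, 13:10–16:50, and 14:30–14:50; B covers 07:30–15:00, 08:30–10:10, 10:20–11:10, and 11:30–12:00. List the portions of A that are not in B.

Merge the first list: 05:00–07:50, 09:30–12:20, 13:10–16:50.
Merge the second list: 07:30–15:00.
05:00–07:50 \ B = 05:00–07:30.
09:30–12:20: entirely removed.
13:10–16:50 \ B = 15:00–16:50.

05:00–07:30, 15:00–16:50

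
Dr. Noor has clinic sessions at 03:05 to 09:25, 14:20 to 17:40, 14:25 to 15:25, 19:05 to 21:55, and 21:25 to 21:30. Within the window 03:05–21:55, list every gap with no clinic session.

09:25–14:20, 17:40–19:05

Covered (merged): 03:05–09:25, 14:20–17:40, 19:05–21:55.
Gaps within 03:05–21:55: 09:25–14:20, 17:40–19:05.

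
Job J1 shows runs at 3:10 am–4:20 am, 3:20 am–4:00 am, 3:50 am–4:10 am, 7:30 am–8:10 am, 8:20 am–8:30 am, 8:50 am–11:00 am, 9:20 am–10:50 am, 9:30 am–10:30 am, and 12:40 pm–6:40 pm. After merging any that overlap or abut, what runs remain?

3:10 am–4:20 am, 7:30 am–8:10 am, 8:20 am–8:30 am, 8:50 am–11:00 am, 12:40 pm–6:40 pm

3:20 am–4:00 am overlaps/touches 3:10 am–4:20 am → extend to 3:10 am–4:20 am.
3:50 am–4:10 am overlaps/touches 3:10 am–4:20 am → extend to 3:10 am–4:20 am.
7:30 am–8:10 am is disjoint → start new block.
8:20 am–8:30 am is disjoint → start new block.
8:50 am–11:00 am is disjoint → start new block.
9:20 am–10:50 am overlaps/touches 8:50 am–11:00 am → extend to 8:50 am–11:00 am.
9:30 am–10:30 am overlaps/touches 8:50 am–11:00 am → extend to 8:50 am–11:00 am.
12:40 pm–6:40 pm is disjoint → start new block.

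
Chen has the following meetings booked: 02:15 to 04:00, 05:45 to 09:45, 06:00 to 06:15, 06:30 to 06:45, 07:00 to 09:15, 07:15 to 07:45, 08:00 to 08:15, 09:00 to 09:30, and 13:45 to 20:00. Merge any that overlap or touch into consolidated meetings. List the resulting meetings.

02:15–04:00, 05:45–09:45, 13:45–20:00

05:45–09:45 is disjoint → start new block.
06:00–06:15 overlaps/touches 05:45–09:45 → extend to 05:45–09:45.
06:30–06:45 overlaps/touches 05:45–09:45 → extend to 05:45–09:45.
07:00–09:15 overlaps/touches 05:45–09:45 → extend to 05:45–09:45.
07:15–07:45 overlaps/touches 05:45–09:45 → extend to 05:45–09:45.
08:00–08:15 overlaps/touches 05:45–09:45 → extend to 05:45–09:45.
09:00–09:30 overlaps/touches 05:45–09:45 → extend to 05:45–09:45.
13:45–20:00 is disjoint → start new block.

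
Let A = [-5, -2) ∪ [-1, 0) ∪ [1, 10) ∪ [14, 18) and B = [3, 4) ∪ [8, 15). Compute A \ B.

[-5, -2) ∪ [-1, 0) ∪ [1, 3) ∪ [4, 8) ∪ [15, 18)

[-5, -2): no B overlap → unchanged.
[-1, 0): no B overlap → unchanged.
[1, 10) minus B → [1, 3), [4, 8).
[14, 18) minus B → [15, 18).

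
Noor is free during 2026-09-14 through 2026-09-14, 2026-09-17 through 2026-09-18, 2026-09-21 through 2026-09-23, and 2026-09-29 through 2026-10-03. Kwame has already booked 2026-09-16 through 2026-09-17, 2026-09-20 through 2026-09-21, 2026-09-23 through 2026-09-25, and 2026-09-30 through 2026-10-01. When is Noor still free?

2026-09-14 through 2026-09-14, 2026-09-18 through 2026-09-18, 2026-09-22 through 2026-09-22, 2026-09-29 through 2026-09-29, 2026-10-02 through 2026-10-03

2026-09-14 through 2026-09-14 is untouched.
2026-09-17 through 2026-09-18 with B removed leaves 2026-09-18 through 2026-09-18.
2026-09-21 through 2026-09-23 with B removed leaves 2026-09-22 through 2026-09-22.
2026-09-29 through 2026-10-03 with B removed leaves 2026-09-29 through 2026-09-29, 2026-10-02 through 2026-10-03.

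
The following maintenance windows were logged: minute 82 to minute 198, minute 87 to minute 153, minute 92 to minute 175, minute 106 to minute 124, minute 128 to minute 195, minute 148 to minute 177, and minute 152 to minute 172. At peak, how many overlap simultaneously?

6

Sweep endpoints in order; track running count of active intervals.
Peak of 6 reached at minute 152.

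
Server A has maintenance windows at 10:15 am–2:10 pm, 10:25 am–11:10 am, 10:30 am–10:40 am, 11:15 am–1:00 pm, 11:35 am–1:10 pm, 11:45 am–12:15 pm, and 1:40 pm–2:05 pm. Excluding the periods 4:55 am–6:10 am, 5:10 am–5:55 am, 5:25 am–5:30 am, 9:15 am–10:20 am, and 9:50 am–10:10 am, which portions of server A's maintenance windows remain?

10:20 am–2:10 pm

Merge the first list: 10:15 am–2:10 pm.
Merge the second list: 4:55 am–6:10 am, 9:15 am–10:20 am.
10:15 am–2:10 pm \ B = 10:20 am–2:10 pm.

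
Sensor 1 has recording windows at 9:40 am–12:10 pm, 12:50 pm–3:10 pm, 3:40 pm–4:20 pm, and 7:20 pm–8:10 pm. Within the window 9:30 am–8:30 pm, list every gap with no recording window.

Covered (merged): 9:40 am-12:10 pm, 12:50 pm-3:10 pm, 3:40 pm-4:20 pm, 7:20 pm-8:10 pm.
Uncovered inside 9:30 am-8:30 pm: 9:30 am-9:40 am, 12:10 pm-12:50 pm, 3:10 pm-3:40 pm, 4:20 pm-7:20 pm, 8:10 pm-8:30 pm.

9:30 am-9:40 am, 12:10 pm-12:50 pm, 3:10 pm-3:40 pm, 4:20 pm-7:20 pm, 8:10 pm-8:30 pm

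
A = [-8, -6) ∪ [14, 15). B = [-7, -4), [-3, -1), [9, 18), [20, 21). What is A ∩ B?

[-8, -6) ∩ B → [-7, -6).
[14, 15) ∩ B → [14, 15).

[-7, -6) ∪ [14, 15)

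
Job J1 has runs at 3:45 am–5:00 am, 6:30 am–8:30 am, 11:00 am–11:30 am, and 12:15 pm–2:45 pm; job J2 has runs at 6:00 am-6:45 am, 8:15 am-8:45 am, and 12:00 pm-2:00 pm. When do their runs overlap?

3:45 am–5:00 am falls entirely outside B.
6:30 am–8:30 am overlaps B on 6:30 am–6:45 am, 8:15 am–8:30 am.
11:00 am–11:30 am falls entirely outside B.
12:15 pm–2:45 pm overlaps B on 12:15 pm–2:00 pm.

6:30 am–6:45 am, 8:15 am–8:30 am, 12:15 pm–2:00 pm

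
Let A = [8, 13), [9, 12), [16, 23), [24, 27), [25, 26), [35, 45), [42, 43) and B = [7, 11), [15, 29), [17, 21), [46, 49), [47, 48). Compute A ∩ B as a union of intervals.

[8, 11) ∪ [16, 23) ∪ [24, 27)

A, merged: [8, 13), [16, 23), [24, 27), [35, 45).
B, merged: [7, 11), [15, 29), [46, 49).
[8, 13) ∩ B → [8, 11).
[16, 23) ∩ B → [16, 23).
[24, 27) ∩ B → [24, 27).
[35, 45) meets no B interval.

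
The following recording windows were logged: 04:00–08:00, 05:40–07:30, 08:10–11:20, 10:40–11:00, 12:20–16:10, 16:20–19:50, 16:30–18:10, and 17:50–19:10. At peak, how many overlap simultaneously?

3

At 17:50, 3 of the intervals are simultaneously active.
No point has more.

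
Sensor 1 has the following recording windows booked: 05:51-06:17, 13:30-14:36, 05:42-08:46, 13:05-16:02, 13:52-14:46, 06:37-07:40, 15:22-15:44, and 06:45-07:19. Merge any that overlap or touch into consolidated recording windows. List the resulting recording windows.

Sort by start: 05:42–08:46, 05:51–06:17, 06:37–07:40, 06:45–07:19, 13:05–16:02, 13:30–14:36, 13:52–14:46, 15:22–15:44.
05:51–06:17 overlaps/touches 05:42–08:46 → extend to 05:42–08:46.
06:37–07:40 overlaps/touches 05:42–08:46 → extend to 05:42–08:46.
06:45–07:19 overlaps/touches 05:42–08:46 → extend to 05:42–08:46.
13:05–16:02 is disjoint → start new block.
13:30–14:36 overlaps/touches 13:05–16:02 → extend to 13:05–16:02.
13:52–14:46 overlaps/touches 13:05–16:02 → extend to 13:05–16:02.
15:22–15:44 overlaps/touches 13:05–16:02 → extend to 13:05–16:02.

05:42–08:46, 13:05–16:02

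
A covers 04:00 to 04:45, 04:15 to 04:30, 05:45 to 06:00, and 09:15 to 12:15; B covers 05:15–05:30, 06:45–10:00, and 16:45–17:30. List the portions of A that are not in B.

A, merged: 04:00–04:45, 05:45–06:00, 09:15–12:15.
04:00–04:45: no B overlap → unchanged.
05:45–06:00: no B overlap → unchanged.
09:15–12:15 minus B → 10:00–12:15.

04:00–04:45, 05:45–06:00, 10:00–12:15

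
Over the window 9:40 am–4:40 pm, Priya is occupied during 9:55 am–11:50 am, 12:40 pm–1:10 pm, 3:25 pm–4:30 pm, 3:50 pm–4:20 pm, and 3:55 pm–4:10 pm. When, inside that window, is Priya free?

The merged coverage is 9:55 am–11:50 am, 12:40 pm–1:10 pm, 3:25 pm–4:30 pm.
Uncovered inside 9:40 am–4:40 pm: 9:40 am–9:55 am, 11:50 am–12:40 pm, 1:10 pm–3:25 pm, 4:30 pm–4:40 pm.

9:40 am–9:55 am, 11:50 am–12:40 pm, 1:10 pm–3:25 pm, 4:30 pm–4:40 pm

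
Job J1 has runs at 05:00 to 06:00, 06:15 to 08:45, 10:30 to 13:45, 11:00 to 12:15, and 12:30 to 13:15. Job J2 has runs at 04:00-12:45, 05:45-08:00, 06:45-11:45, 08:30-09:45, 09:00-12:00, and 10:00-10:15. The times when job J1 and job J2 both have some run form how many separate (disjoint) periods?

First set merges to 05:00–06:00, 06:15–08:45, 10:30–13:45.
Second set merges to 04:00–12:45.
A ∩ B = 05:00–06:00, 06:15–08:45, 10:30–12:45.
That is 3 disjoint pieces.

3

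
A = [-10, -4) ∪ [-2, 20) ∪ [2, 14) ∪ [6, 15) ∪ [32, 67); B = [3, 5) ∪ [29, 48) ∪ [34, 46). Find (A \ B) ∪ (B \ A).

[-10, -4) ∪ [-2, 3) ∪ [5, 20) ∪ [29, 32) ∪ [48, 67)

A, merged: [-10, -4), [-2, 20), [32, 67).
B, merged: [3, 5), [29, 48).
Only in the first: [-10, -4), [-2, 3), [5, 20), [48, 67).
Only in the second: [29, 32).
Together these are the periods covered by exactly one.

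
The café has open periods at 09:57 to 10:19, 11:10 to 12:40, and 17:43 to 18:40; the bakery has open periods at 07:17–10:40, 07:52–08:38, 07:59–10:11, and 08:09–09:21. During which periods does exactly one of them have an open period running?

07:17–09:57, 10:19–10:40, 11:10–12:40, 17:43–18:40

Second set merges to 07:17–10:40.
A but not B: 11:10–12:40, 17:43–18:40.
B but not A: 07:17–09:57, 10:19–10:40.
Combining gives A △ B.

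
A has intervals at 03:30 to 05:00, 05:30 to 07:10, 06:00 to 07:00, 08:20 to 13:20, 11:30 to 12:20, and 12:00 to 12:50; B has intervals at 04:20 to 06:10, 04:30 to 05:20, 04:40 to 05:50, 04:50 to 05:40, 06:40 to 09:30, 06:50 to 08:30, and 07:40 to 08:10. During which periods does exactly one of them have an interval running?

First set merges to 03:30–05:00, 05:30–07:10, 08:20–13:20.
Second set merges to 04:20–06:10, 06:40–09:30.
A but not B: 03:30–04:20, 06:10–06:40, 09:30–13:20.
B but not A: 05:00–05:30, 07:10–08:20.
Combining gives A △ B.

03:30–04:20, 05:00–05:30, 06:10–06:40, 07:10–08:20, 09:30–13:20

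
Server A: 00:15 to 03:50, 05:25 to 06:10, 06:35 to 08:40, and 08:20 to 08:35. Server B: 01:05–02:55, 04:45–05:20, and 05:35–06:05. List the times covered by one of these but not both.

00:15-01:05, 02:55-03:50, 04:45-05:20, 05:25-05:35, 06:05-06:10, 06:35-08:40

First set merges to 00:15-03:50, 05:25-06:10, 06:35-08:40.
Only in the first: 00:15-01:05, 02:55-03:50, 05:25-05:35, 06:05-06:10, 06:35-08:40.
Only in the second: 04:45-05:20.
Together these are the periods covered by exactly one.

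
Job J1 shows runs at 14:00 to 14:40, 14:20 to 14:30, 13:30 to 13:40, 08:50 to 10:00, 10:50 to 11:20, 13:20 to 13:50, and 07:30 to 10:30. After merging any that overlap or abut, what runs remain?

Sort by start: 07:30–10:30, 08:50–10:00, 10:50–11:20, 13:20–13:50, 13:30–13:40, 14:00–14:40, 14:20–14:30.
08:50–10:00 overlaps/touches 07:30–10:30 → extend to 07:30–10:30.
10:50–11:20 is disjoint → start new block.
13:20–13:50 is disjoint → start new block.
13:30–13:40 overlaps/touches 13:20–13:50 → extend to 13:20–13:50.
14:00–14:40 is disjoint → start new block.
14:20–14:30 overlaps/touches 14:00–14:40 → extend to 14:00–14:40.

07:30–10:30, 10:50–11:20, 13:20–13:50, 14:00–14:40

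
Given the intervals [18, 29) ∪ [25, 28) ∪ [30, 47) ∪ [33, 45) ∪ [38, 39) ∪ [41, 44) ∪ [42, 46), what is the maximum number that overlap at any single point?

4

Sweep endpoints in order; track running count of active intervals.
Peak of 4 reached at 42.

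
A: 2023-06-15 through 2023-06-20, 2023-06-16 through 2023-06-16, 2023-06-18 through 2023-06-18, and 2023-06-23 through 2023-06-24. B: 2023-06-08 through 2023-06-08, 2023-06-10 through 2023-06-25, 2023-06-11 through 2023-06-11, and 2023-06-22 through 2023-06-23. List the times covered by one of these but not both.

A, merged: 2023-06-15 through 2023-06-20, 2023-06-23 through 2023-06-24.
B, merged: 2023-06-08 through 2023-06-08, 2023-06-10 through 2023-06-25.
A \ B = none.
B \ A = 2023-06-08 through 2023-06-08, 2023-06-10 through 2023-06-14, 2023-06-21 through 2023-06-22, 2023-06-25 through 2023-06-25.
Union of the two gives the symmetric difference.

2023-06-08 through 2023-06-08, 2023-06-10 through 2023-06-14, 2023-06-21 through 2023-06-22, 2023-06-25 through 2023-06-25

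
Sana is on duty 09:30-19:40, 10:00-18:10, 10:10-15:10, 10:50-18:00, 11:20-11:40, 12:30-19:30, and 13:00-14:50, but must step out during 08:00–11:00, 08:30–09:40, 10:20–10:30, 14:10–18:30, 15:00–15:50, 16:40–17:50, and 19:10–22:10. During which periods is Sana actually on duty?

11:00-14:10, 18:30-19:10

A, merged: 09:30-19:40.
B, merged: 08:00-11:00, 14:10-18:30, 19:10-22:10.
09:30-19:40 \ B = 11:00-14:10, 18:30-19:10.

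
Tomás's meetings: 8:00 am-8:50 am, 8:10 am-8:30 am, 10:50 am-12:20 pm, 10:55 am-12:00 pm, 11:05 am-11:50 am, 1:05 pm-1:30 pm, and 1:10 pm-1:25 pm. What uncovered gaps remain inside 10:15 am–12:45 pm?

10:15 am–10:50 am, 12:20 pm–12:45 pm

Covered (merged): 8:00 am–8:50 am, 10:50 am–12:20 pm, 1:05 pm–1:30 pm.
Complement within 10:15 am–12:45 pm: 10:15 am–10:50 am, 12:20 pm–12:45 pm.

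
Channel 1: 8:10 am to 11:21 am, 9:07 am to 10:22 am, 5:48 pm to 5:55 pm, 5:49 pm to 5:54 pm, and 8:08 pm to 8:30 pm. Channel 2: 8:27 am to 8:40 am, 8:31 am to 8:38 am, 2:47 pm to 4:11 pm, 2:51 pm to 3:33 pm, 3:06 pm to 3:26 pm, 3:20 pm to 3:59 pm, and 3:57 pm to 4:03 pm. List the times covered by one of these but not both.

8:10 am–8:27 am, 8:40 am–11:21 am, 2:47 pm–4:11 pm, 5:48 pm–5:55 pm, 8:08 pm–8:30 pm

Merge the first list: 8:10 am–11:21 am, 5:48 pm–5:55 pm, 8:08 pm–8:30 pm.
Merge the second list: 8:27 am–8:40 am, 2:47 pm–4:11 pm.
A but not B: 8:10 am–8:27 am, 8:40 am–11:21 am, 5:48 pm–5:55 pm, 8:08 pm–8:30 pm.
B but not A: 2:47 pm–4:11 pm.
Combining gives A △ B.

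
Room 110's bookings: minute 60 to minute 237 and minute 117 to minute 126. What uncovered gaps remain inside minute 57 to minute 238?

After merging, the occupied span is minute 60 to minute 237.
Gaps within minute 57 to minute 238: minute 57 to minute 60, minute 237 to minute 238.

minute 57 to minute 60, minute 237 to minute 238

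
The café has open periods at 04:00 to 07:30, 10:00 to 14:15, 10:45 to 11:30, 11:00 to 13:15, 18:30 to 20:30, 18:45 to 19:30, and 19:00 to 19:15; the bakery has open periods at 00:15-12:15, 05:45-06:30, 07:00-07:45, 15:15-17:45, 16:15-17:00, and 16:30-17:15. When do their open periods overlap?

Merge the first list: 04:00-07:30, 10:00-14:15, 18:30-20:30.
Merge the second list: 00:15-12:15, 15:15-17:45.
04:00-07:30 meets the second set on 04:00-07:30.
10:00-14:15 meets the second set on 10:00-12:15.
18:30-20:30: no overlap with the second set.

04:00-07:30, 10:00-12:15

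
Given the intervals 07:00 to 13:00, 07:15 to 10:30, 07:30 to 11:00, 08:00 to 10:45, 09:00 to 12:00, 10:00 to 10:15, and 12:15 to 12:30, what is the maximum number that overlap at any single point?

At 10:00, 6 of the intervals are simultaneously active.
No point has more.

6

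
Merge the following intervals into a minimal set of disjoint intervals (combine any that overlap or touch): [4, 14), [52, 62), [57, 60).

[52, 62) is disjoint → start new block.
[57, 60) overlaps/touches [52, 62) → extend to [52, 62).

[4, 14) ∪ [52, 62)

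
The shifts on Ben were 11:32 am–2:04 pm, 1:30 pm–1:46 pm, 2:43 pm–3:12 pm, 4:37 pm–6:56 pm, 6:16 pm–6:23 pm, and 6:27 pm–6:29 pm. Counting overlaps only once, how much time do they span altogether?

Merged: 11:32 am–2:04 pm, 2:43 pm–3:12 pm, 4:37 pm–6:56 pm.
Lengths: 2 h 32 min + 29 min + 2 h 19 min = 5 h 20 min.

5 h 20 min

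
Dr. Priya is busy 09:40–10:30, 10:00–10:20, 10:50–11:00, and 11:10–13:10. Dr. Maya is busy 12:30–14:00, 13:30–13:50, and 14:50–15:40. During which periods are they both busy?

Merge the first list: 09:40-10:30, 10:50-11:00, 11:10-13:10.
Merge the second list: 12:30-14:00, 14:50-15:40.
09:40-10:30 falls entirely outside B.
10:50-11:00 falls entirely outside B.
11:10-13:10 overlaps B on 12:30-13:10.

12:30-13:10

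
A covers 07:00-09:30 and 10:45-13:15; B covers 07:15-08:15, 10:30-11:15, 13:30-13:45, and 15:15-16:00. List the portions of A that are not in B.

07:00-09:30 with B removed leaves 07:00-07:15, 08:15-09:30.
10:45-13:15 with B removed leaves 11:15-13:15.

07:00-07:15, 08:15-09:30, 11:15-13:15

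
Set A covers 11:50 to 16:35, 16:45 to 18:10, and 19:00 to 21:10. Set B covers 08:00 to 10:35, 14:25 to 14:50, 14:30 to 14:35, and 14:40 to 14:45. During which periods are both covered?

14:25-14:50

Merge the second list: 08:00-10:35, 14:25-14:50.
11:50-16:35 ∩ B → 14:25-14:50.
16:45-18:10 meets no B interval.
19:00-21:10 meets no B interval.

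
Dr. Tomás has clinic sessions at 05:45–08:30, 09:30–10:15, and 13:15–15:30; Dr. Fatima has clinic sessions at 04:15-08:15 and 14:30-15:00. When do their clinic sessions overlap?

05:45–08:15, 14:30–15:00

05:45–08:30 meets the second set on 05:45–08:15.
09:30–10:15: no overlap with the second set.
13:15–15:30 meets the second set on 14:30–15:00.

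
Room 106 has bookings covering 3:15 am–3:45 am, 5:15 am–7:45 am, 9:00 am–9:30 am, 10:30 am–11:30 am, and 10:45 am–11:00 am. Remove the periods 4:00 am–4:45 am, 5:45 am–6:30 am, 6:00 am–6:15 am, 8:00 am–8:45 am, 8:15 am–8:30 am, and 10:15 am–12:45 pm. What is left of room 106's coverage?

Merge the first list: 3:15 am–3:45 am, 5:15 am–7:45 am, 9:00 am–9:30 am, 10:30 am–11:30 am.
Merge the second list: 4:00 am–4:45 am, 5:45 am–6:30 am, 8:00 am–8:45 am, 10:15 am–12:45 pm.
3:15 am–3:45 am: no B overlap → unchanged.
5:15 am–7:45 am minus B → 5:15 am–5:45 am, 6:30 am–7:45 am.
9:00 am–9:30 am: no B overlap → unchanged.
10:30 am–11:30 am: fully covered by B → removed.

3:15 am–3:45 am, 5:15 am–5:45 am, 6:30 am–7:45 am, 9:00 am–9:30 am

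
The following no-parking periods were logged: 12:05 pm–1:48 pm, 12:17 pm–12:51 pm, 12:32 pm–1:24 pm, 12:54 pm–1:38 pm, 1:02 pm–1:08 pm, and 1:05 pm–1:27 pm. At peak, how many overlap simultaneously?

5

Sweep endpoints in order; track running count of active intervals.
Peak of 5 reached at 1:05 pm.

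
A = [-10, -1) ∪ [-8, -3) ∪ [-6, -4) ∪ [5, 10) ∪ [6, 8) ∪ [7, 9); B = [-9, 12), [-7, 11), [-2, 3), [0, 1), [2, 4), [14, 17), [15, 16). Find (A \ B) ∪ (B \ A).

[-10, -9) ∪ [-1, 5) ∪ [10, 12) ∪ [14, 17)

Merge the first list: [-10, -1), [5, 10).
Merge the second list: [-9, 12), [14, 17).
A \ B = [-10, -9).
B \ A = [-1, 5), [10, 12), [14, 17).
Union of the two gives the symmetric difference.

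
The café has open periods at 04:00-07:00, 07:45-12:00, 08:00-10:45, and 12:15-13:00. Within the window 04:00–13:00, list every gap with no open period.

Covered (merged): 04:00–07:00, 07:45–12:00, 12:15–13:00.
Uncovered inside 04:00–13:00: 07:00–07:45, 12:00–12:15.

07:00–07:45, 12:00–12:15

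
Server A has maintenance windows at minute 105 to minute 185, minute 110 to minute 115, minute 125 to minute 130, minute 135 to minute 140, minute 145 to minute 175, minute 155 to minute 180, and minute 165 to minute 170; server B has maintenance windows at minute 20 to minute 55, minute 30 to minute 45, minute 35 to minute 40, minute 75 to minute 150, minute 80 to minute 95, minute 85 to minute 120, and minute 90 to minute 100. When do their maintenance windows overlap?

minute 105 to minute 150

Merge the first list: minute 105 to minute 185.
Merge the second list: minute 20 to minute 55, minute 75 to minute 150.
minute 105 to minute 185 ∩ B → minute 105 to minute 150.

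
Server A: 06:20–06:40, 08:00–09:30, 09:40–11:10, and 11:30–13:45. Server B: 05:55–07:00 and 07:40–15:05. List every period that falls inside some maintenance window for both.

06:20–06:40 meets the second set on 06:20–06:40.
08:00–09:30 meets the second set on 08:00–09:30.
09:40–11:10 meets the second set on 09:40–11:10.
11:30–13:45 meets the second set on 11:30–13:45.

06:20–06:40, 08:00–09:30, 09:40–11:10, 11:30–13:45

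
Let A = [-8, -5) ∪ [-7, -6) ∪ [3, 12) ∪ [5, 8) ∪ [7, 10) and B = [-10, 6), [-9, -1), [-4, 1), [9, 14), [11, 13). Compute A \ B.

First set merges to [-8, -5), [3, 12).
Second set merges to [-10, 6), [9, 14).
[-8, -5): entirely removed.
[3, 12) \ B = [6, 9).

[6, 9)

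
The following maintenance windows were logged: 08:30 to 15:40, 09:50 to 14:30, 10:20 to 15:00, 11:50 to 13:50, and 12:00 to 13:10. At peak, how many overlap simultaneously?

5

Walk the sorted start/end points keeping a running depth.
The depth first hits 5 at 12:00.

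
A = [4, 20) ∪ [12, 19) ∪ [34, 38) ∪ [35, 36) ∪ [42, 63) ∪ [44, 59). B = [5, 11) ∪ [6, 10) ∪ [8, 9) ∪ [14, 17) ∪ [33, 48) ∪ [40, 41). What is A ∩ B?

A, merged: [4, 20), [34, 38), [42, 63).
B, merged: [5, 11), [14, 17), [33, 48).
[4, 20) meets the second set on [5, 11), [14, 17).
[34, 38) meets the second set on [34, 38).
[42, 63) meets the second set on [42, 48).

[5, 11) ∪ [14, 17) ∪ [34, 38) ∪ [42, 48)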